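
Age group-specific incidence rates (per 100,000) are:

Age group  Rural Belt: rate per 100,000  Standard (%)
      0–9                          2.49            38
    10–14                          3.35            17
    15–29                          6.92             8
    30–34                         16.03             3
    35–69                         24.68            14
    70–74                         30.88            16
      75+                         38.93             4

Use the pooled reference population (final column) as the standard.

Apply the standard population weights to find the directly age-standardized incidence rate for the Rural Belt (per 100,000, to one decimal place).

12.5

Standard weights: 0.38, 0.17, 0.08, 0.03, 0.14, 0.16, 0.04.
Standardized rate: 0.3800×2.49 + 0.1700×3.35 + 0.0800×6.92 + 0.0300×16.03 + 0.1400×24.68 + 0.1600×30.88 + 0.0400×38.93 = 12.5034 per 100,000.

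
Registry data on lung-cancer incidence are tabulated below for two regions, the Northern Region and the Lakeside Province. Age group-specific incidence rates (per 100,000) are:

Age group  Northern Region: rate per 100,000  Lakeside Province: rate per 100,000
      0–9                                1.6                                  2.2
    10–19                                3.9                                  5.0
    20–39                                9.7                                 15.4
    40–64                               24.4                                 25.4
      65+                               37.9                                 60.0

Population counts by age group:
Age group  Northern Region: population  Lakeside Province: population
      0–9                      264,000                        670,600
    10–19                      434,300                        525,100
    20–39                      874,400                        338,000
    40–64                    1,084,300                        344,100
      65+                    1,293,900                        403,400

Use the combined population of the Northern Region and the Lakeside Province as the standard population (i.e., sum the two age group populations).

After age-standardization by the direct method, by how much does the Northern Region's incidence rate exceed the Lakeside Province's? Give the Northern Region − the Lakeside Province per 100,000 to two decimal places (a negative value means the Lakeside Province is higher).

-7.62

Combined standard total = 6,232,100; weights = 0.1500, 0.1539, 0.1945, 0.2292, 0.2723.
The Northern Region: 0.1500×1.6 + 0.1539×3.9 + 0.1945×9.7 + 0.2292×24.4 + 0.2723×37.9 = 18.6419 per 100,000.
The Lakeside Province: 0.1500×2.2 + 0.1539×5.0 + 0.1945×15.4 + 0.2292×25.4 + 0.2723×60.0 = 26.2582 per 100,000.
Difference = 18.6419 − 26.2582 = -7.6163.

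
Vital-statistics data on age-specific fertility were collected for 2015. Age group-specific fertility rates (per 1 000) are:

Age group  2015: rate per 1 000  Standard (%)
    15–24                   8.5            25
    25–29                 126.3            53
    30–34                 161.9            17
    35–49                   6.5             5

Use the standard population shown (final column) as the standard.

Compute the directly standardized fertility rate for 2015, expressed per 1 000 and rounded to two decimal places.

96.91

Standard weights: 0.25, 0.53, 0.17, 0.05.
Standardized rate: 0.2500×8.5 + 0.5300×126.3 + 0.1700×161.9 + 0.0500×6.5 = 96.9120 per 1 000.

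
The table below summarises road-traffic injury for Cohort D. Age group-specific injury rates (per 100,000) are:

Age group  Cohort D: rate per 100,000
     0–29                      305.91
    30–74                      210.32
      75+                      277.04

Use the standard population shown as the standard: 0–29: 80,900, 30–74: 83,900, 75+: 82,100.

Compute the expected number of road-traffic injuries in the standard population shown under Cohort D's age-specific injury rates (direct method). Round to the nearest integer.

Expected road-traffic injuries = Σ (standard pop × age-specific rate ÷ 100,000)
= 80,900×305.91/100,000 + 83,900×210.32/100,000 + 82,100×277.04/100,000
= 247.48 + 176.46 + 227.45 = 651.39.

651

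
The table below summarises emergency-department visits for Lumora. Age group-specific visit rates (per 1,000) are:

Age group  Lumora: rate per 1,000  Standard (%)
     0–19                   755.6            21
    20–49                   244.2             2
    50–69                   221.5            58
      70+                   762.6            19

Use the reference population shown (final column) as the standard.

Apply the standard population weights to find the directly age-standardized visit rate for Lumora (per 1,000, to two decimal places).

436.92

Standard weights: 0.21, 0.02, 0.58, 0.19.
Standardized rate: 0.2100×755.6 + 0.0200×244.2 + 0.5800×221.5 + 0.1900×762.6 = 436.9240 per 1,000.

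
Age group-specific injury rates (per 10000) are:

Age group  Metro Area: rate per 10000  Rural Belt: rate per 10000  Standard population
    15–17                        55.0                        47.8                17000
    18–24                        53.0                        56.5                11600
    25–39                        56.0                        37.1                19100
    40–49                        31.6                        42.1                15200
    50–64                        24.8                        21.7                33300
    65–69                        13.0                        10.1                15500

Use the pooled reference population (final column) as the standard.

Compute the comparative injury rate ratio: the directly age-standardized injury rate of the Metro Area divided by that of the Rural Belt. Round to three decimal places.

1.117

Standard total = 111700; weights = 0.1522, 0.1038, 0.1710, 0.1361, 0.2981, 0.1388.
The Metro Area: 0.1522×55.0 + 0.1038×53.0 + 0.1710×56.0 + 0.1361×31.6 + 0.2981×24.8 + 0.1388×13.0 = 36.9477 per 10000.
The Rural Belt: 0.1522×47.8 + 0.1038×56.5 + 0.1710×37.1 + 0.1361×42.1 + 0.2981×21.7 + 0.1388×10.1 = 33.0859 per 10000.
Ratio = 36.9477 ÷ 33.0859 = 1.11672.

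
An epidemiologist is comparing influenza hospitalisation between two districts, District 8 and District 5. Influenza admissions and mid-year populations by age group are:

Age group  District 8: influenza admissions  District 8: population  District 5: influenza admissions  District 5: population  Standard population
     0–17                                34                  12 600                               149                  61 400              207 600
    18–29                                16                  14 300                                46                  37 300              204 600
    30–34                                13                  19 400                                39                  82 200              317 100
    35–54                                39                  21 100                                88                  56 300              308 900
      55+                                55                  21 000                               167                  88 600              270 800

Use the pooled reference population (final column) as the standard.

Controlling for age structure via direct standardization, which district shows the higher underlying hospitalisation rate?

Age-specific rates per 100 000 for District 8: 269.84, 111.89, 67.01, 184.83, 261.90.
For District 5: 242.67, 123.32, 47.45, 156.31, 188.49.
Standard total = 1 309 000; weights = 0.1586, 0.1563, 0.2422, 0.2360, 0.2069.
District 8: 0.1586×269.84 + 0.1563×111.89 + 0.2422×67.01 + 0.2360×184.83 + 0.2069×261.90 = 174.3158 per 100 000.
District 5: 0.1586×242.67 + 0.1563×123.32 + 0.2422×47.45 + 0.2360×156.31 + 0.2069×188.49 = 145.1343 per 100 000.

District 8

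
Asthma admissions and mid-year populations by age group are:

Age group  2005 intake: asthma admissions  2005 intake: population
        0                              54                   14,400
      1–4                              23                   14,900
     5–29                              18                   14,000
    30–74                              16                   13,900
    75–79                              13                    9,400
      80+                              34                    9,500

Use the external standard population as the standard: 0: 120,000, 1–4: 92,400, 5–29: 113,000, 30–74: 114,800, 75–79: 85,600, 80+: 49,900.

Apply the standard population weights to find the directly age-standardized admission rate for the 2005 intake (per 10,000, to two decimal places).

20.27

Age-specific rates per 10,000 for the 2005 intake: 37.50, 15.44, 12.86, 11.51, 13.83, 35.79.
Standard total = 575,700; weights = 0.2084, 0.1605, 0.1963, 0.1994, 0.1487, 0.0867.
Standardized rate: 0.2084×37.50 + 0.1605×15.44 + 0.1963×12.86 + 0.1994×11.51 + 0.1487×13.83 + 0.0867×35.79 = 20.2715 per 10,000.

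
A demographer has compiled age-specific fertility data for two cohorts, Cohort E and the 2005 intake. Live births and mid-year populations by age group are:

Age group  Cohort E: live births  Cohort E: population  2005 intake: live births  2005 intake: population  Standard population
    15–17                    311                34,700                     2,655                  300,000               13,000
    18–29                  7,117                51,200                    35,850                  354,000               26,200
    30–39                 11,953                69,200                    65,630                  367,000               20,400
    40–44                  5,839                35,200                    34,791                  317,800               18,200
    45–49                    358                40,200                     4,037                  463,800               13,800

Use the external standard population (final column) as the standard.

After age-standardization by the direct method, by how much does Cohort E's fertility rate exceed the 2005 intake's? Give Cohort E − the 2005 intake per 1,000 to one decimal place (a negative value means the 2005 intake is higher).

20.7

Age-specific rates per 1,000 for Cohort E: 8.963, 139.004, 172.731, 165.881, 8.905.
For the 2005 intake: 8.850, 101.271, 178.828, 109.475, 8.704.
Standard total = 91,600; weights = 0.1419, 0.2860, 0.2227, 0.1987, 0.1507.
Cohort E: 0.1419×8.963 + 0.2860×139.004 + 0.2227×172.731 + 0.1987×165.881 + 0.1507×8.905 = 113.7997 per 1,000.
The 2005 intake: 0.1419×8.850 + 0.2860×101.271 + 0.2227×178.828 + 0.1987×109.475 + 0.1507×8.704 = 93.1114 per 1,000.
Difference = 113.7997 − 93.1114 = 20.6883.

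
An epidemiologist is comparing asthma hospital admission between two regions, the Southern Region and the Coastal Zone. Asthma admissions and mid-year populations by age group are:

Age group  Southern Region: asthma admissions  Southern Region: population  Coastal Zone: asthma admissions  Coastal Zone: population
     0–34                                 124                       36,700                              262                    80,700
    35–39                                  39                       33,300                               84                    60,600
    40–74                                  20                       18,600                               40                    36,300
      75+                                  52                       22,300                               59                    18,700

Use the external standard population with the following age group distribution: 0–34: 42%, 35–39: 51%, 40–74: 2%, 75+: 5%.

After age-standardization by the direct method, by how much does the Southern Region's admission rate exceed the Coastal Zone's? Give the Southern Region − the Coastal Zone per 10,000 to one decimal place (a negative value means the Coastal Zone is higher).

Age-specific rates per 10,000 for the Southern Region: 33.79, 11.71, 10.75, 23.32.
For the Coastal Zone: 32.47, 13.86, 11.02, 31.55.
Standard weights: 0.42, 0.51, 0.02, 0.05.
The Southern Region: 0.4200×33.79 + 0.5100×11.71 + 0.0200×10.75 + 0.0500×23.32 = 21.5447 per 10,000.
The Coastal Zone: 0.4200×32.47 + 0.5100×13.86 + 0.0200×11.02 + 0.0500×31.55 = 22.5029 per 10,000.
Difference = 21.5447 − 22.5029 = -0.9582.

-1.0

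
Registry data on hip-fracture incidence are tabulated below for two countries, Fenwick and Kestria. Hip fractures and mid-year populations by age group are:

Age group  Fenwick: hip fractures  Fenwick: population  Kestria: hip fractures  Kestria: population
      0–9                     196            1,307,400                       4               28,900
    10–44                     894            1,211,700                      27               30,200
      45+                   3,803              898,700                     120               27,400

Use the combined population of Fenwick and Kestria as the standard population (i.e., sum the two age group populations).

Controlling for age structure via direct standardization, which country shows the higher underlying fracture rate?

Age-specific rates per 100,000 for Fenwick: 14.99, 73.78, 423.17.
For Kestria: 13.84, 89.40, 437.96.
Combined standard total = 3,504,300; weights = 0.3813, 0.3544, 0.2643.
Fenwick: 0.3813×14.99 + 0.3544×73.78 + 0.2643×423.17 = 143.6967 per 100,000.
Kestria: 0.3813×13.84 + 0.3544×89.40 + 0.2643×437.96 = 152.7031 per 100,000.

Kestria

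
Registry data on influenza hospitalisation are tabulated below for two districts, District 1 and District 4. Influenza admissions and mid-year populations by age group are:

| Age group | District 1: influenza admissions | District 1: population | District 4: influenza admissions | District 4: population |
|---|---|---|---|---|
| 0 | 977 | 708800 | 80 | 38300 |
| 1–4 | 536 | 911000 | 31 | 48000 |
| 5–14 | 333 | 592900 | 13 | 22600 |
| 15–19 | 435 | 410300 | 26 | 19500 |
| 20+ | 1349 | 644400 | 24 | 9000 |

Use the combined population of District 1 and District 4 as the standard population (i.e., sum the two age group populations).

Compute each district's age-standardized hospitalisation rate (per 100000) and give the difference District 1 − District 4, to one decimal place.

Age-specific rates per 100000 for District 1: 137.84, 58.84, 56.16, 106.02, 209.34.
For District 4: 208.88, 64.58, 57.52, 133.33, 266.67.
Combined standard total = 3404800; weights = 0.2194, 0.2817, 0.1808, 0.1262, 0.1919.
District 1: 0.2194×137.84 + 0.2817×58.84 + 0.1808×56.16 + 0.1262×106.02 + 0.1919×209.34 = 110.5275 per 100000.
District 4: 0.2194×208.88 + 0.2817×64.58 + 0.1808×57.52 + 0.1262×133.33 + 0.1919×266.67 = 142.4281 per 100000.
Difference = 110.5275 − 142.4281 = -31.9006.

-31.9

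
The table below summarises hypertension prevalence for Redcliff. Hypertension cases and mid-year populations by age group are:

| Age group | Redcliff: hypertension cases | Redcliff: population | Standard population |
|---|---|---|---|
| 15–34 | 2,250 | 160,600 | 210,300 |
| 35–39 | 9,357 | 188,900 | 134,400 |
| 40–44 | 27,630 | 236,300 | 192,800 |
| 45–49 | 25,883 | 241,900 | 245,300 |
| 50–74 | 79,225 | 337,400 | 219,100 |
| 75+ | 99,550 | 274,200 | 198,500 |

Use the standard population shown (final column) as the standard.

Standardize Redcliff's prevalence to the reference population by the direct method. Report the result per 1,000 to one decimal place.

Age-specific rates per 1,000 for Redcliff: 14.010, 49.534, 116.928, 106.999, 234.810, 363.056.
Standard total = 1,200,400; weights = 0.1752, 0.1120, 0.1606, 0.2043, 0.1825, 0.1654.
Standardized rate: 0.1752×14.010 + 0.1120×49.534 + 0.1606×116.928 + 0.2043×106.999 + 0.1825×234.810 + 0.1654×363.056 = 151.5393 per 1,000.

151.5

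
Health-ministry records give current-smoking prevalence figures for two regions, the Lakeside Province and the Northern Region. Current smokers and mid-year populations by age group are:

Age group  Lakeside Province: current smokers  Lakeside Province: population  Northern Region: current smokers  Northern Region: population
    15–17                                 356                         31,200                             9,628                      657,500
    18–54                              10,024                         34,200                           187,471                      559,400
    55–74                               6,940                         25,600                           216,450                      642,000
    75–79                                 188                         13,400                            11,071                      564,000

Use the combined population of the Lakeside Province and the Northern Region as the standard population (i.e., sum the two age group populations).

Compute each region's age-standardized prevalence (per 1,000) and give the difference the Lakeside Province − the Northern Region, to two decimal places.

Age-specific rates per 1,000 for the Lakeside Province: 11.410, 293.099, 271.094, 14.030.
For the Northern Region: 14.643, 335.129, 337.150, 19.629.
Combined standard total = 2,527,300; weights = 0.2725, 0.2349, 0.2642, 0.2285.
The Lakeside Province: 0.2725×11.410 + 0.2349×293.099 + 0.2642×271.094 + 0.2285×14.030 = 146.7673 per 1,000.
The Northern Region: 0.2725×14.643 + 0.2349×335.129 + 0.2642×337.150 + 0.2285×19.629 = 176.2483 per 1,000.
Difference = 146.7673 − 176.2483 = -29.4810.

-29.48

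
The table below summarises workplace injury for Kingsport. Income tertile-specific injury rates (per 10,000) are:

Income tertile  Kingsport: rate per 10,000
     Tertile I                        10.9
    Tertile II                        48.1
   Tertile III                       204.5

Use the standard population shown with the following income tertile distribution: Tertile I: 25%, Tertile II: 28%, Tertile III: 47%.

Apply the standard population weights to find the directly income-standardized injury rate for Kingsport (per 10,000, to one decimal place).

112.3

Standard weights: 0.25, 0.28, 0.47.
Standardized rate: 0.2500×10.9 + 0.2800×48.1 + 0.4700×204.5 = 112.3080 per 10,000.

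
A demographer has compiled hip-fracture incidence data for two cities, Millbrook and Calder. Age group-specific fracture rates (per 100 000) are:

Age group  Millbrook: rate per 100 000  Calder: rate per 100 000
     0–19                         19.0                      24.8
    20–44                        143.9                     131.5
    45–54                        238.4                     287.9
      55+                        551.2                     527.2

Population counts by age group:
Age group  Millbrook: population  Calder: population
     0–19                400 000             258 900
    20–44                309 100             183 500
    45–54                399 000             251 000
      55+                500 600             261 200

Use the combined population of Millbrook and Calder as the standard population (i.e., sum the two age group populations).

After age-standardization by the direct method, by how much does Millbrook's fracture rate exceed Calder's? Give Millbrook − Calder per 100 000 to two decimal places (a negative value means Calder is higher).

-4.53

Combined standard total = 2 563 300; weights = 0.2571, 0.1922, 0.2536, 0.2972.
Millbrook: 0.2571×19.0 + 0.1922×143.9 + 0.2536×238.4 + 0.2972×551.2 = 256.8051 per 100 000.
Calder: 0.2571×24.8 + 0.1922×131.5 + 0.2536×287.9 + 0.2972×527.2 = 261.3325 per 100 000.
Difference = 256.8051 − 261.3325 = -4.5274.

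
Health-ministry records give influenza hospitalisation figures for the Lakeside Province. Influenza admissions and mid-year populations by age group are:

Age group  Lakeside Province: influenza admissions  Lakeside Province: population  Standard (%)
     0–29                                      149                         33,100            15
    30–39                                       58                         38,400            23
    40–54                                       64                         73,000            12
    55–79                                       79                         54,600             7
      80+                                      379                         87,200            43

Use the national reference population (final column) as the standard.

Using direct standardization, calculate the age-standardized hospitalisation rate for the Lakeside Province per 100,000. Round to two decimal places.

309.80

Age-specific rates per 100,000 for the Lakeside Province: 450.15, 151.04, 87.67, 144.69, 434.63.
Standard weights: 0.15, 0.23, 0.12, 0.07, 0.43.
Standardized rate: 0.1500×450.15 + 0.2300×151.04 + 0.1200×87.67 + 0.0700×144.69 + 0.4300×434.63 = 309.8032 per 100,000.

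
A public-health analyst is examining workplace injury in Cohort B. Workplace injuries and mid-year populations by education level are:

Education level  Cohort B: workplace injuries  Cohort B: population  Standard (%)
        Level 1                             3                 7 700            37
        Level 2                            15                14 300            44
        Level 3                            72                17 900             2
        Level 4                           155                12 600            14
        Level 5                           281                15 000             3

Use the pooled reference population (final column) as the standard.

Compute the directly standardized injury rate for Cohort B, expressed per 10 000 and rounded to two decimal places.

Education-specific rates per 10 000 for Cohort B: 3.90, 10.49, 40.22, 123.02, 187.33.
Standard weights: 0.37, 0.44, 0.02, 0.14, 0.03.
Standardized rate: 0.3700×3.90 + 0.4400×10.49 + 0.0200×40.22 + 0.1400×123.02 + 0.0300×187.33 = 29.7036 per 10 000.

29.70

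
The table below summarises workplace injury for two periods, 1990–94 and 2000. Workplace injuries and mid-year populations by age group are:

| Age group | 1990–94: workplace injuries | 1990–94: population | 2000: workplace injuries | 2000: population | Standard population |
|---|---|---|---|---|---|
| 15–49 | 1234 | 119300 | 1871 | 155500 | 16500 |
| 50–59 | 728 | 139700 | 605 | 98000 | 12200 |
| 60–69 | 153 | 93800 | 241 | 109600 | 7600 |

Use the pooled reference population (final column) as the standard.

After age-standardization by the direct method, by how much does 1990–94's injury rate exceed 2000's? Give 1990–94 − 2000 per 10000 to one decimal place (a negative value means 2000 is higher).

Age-specific rates per 10000 for 1990–94: 103.44, 52.11, 16.31.
For 2000: 120.32, 61.73, 21.99.
Standard total = 36300; weights = 0.4545, 0.3361, 0.2094.
1990–94: 0.4545×103.44 + 0.3361×52.11 + 0.2094×16.31 = 67.9458 per 10000.
2000: 0.4545×120.32 + 0.3361×61.73 + 0.2094×21.99 = 80.0437 per 10000.
Difference = 67.9458 − 80.0437 = -12.0978.

-12.1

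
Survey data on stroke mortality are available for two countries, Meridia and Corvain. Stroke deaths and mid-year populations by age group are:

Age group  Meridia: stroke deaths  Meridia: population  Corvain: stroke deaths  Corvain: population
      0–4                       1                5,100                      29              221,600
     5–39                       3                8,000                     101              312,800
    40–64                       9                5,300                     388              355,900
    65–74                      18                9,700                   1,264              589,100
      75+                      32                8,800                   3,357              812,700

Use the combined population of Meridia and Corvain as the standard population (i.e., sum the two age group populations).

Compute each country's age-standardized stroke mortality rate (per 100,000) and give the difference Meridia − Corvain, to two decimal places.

-14.11

Age-specific rates per 100,000 for Meridia: 19.61, 37.50, 169.81, 185.57, 363.64.
For Corvain: 13.09, 32.29, 109.02, 214.56, 413.07.
Combined standard total = 2,329,000; weights = 0.0973, 0.1377, 0.1551, 0.2571, 0.3527.
Meridia: 0.0973×19.61 + 0.1377×37.50 + 0.1551×169.81 + 0.2571×185.57 + 0.3527×363.64 = 209.3842 per 100,000.
Corvain: 0.0973×13.09 + 0.1377×32.29 + 0.1551×109.02 + 0.2571×214.56 + 0.3527×413.07 = 223.4947 per 100,000.
Difference = 209.3842 − 223.4947 = -14.1105.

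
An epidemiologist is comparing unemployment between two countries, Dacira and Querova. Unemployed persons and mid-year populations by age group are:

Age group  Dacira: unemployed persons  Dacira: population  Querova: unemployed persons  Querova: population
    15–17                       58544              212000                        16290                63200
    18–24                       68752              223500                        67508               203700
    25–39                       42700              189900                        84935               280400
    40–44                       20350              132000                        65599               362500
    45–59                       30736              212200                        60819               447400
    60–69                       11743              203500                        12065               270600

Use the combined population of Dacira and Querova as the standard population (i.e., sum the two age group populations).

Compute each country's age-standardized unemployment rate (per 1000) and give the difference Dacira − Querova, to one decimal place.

Age-specific rates per 1000 for Dacira: 276.151, 307.615, 224.855, 154.167, 144.844, 57.705.
For Querova: 257.753, 331.409, 302.907, 180.963, 135.939, 44.586.
Combined standard total = 2800900; weights = 0.0983, 0.1525, 0.1679, 0.1766, 0.2355, 0.1693.
Dacira: 0.0983×276.151 + 0.1525×307.615 + 0.1679×224.855 + 0.1766×154.167 + 0.2355×144.844 + 0.1693×57.705 = 182.9027 per 1000.
Querova: 0.0983×257.753 + 0.1525×331.409 + 0.1679×302.907 + 0.1766×180.963 + 0.2355×135.939 + 0.1693×44.586 = 198.2427 per 1000.
Difference = 182.9027 − 198.2427 = -15.3400.

-15.3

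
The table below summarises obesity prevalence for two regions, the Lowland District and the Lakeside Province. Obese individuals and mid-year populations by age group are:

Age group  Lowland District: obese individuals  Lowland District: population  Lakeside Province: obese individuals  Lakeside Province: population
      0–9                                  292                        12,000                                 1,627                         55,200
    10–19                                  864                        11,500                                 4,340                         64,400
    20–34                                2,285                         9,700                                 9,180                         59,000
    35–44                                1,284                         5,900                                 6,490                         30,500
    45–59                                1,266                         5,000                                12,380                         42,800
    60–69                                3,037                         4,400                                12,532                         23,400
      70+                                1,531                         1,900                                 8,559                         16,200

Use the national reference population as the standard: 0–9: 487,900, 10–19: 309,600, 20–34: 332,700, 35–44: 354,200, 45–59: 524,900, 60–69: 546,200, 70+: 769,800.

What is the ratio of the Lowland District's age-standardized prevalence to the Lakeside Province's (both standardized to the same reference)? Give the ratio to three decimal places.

Age-specific rates per 1,000 for the Lowland District: 24.333, 75.130, 235.567, 217.627, 253.200, 690.227, 805.789.
For the Lakeside Province: 29.475, 67.391, 155.593, 212.787, 289.252, 535.556, 528.333.
Standard total = 3,325,300; weights = 0.1467, 0.0931, 0.1001, 0.1065, 0.1579, 0.1643, 0.2315.
The Lowland District: 0.1467×24.333 + 0.0931×75.130 + 0.1001×235.567 + 0.1065×217.627 + 0.1579×253.200 + 0.1643×690.227 + 0.2315×805.789 = 397.1951 per 1,000.
The Lakeside Province: 0.1467×29.475 + 0.0931×67.391 + 0.1001×155.593 + 0.1065×212.787 + 0.1579×289.252 + 0.1643×535.556 + 0.2315×528.333 = 304.7665 per 1,000.
Ratio = 397.1951 ÷ 304.7665 = 1.30328.

1.303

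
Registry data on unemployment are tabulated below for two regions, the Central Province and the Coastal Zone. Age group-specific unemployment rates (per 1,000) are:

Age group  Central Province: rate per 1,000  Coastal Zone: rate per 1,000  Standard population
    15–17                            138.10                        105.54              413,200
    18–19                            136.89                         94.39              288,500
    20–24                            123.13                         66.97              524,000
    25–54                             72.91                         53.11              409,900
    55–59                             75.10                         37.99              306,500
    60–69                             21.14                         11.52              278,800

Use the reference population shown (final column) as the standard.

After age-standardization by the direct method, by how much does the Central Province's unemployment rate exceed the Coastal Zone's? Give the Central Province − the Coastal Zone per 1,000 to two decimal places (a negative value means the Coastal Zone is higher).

Standard total = 2,220,900; weights = 0.1861, 0.1299, 0.2359, 0.1846, 0.1380, 0.1255.
The Central Province: 0.1861×138.10 + 0.1299×136.89 + 0.2359×123.13 + 0.1846×72.91 + 0.1380×75.10 + 0.1255×21.14 = 99.0020 per 1,000.
The Coastal Zone: 0.1861×105.54 + 0.1299×94.39 + 0.2359×66.97 + 0.1846×53.11 + 0.1380×37.99 + 0.1255×11.52 = 64.1895 per 1,000.
Difference = 99.0020 − 64.1895 = 34.8125.

34.81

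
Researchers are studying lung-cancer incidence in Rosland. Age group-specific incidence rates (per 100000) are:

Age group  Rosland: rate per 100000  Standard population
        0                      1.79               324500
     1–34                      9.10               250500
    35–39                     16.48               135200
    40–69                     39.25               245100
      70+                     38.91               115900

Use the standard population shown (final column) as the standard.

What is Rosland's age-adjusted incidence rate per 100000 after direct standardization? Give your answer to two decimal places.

Standard total = 1071200; weights = 0.3029, 0.2338, 0.1262, 0.2288, 0.1082.
Standardized rate: 0.3029×1.79 + 0.2338×9.10 + 0.1262×16.48 + 0.2288×39.25 + 0.1082×38.91 = 17.9409 per 100000.

17.94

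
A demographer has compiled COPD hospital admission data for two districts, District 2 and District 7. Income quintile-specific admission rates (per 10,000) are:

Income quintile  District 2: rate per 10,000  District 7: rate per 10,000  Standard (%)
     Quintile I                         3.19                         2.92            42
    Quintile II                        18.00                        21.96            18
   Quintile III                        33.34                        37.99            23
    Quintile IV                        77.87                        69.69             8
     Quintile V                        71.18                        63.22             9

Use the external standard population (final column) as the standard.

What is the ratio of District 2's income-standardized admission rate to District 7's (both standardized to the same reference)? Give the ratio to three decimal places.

Standard weights: 0.42, 0.18, 0.23, 0.08, 0.09.
District 2: 0.4200×3.19 + 0.1800×18.00 + 0.2300×33.34 + 0.0800×77.87 + 0.0900×71.18 = 24.8838 per 10,000.
District 7: 0.4200×2.92 + 0.1800×21.96 + 0.2300×37.99 + 0.0800×69.69 + 0.0900×63.22 = 25.1819 per 10,000.
Ratio = 24.8838 ÷ 25.1819 = 0.98816.

0.988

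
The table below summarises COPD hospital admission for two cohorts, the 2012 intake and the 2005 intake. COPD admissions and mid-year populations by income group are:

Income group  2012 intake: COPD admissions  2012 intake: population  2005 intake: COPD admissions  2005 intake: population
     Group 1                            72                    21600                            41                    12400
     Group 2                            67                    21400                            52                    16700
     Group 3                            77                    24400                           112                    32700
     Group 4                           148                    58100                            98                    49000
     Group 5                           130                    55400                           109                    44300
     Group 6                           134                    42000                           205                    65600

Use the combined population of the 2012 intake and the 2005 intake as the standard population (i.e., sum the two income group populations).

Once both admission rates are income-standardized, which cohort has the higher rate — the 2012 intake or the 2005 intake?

Income-specific rates per 10000 for the 2012 intake: 33.33, 31.31, 31.56, 25.47, 23.47, 31.90.
For the 2005 intake: 33.06, 31.14, 34.25, 20.00, 24.60, 31.25.
Combined standard total = 443600; weights = 0.0766, 0.0859, 0.1287, 0.2414, 0.2248, 0.2426.
The 2012 intake: 0.0766×33.33 + 0.0859×31.31 + 0.1287×31.56 + 0.2414×25.47 + 0.2248×23.47 + 0.2426×31.90 = 28.4689 per 10000.
The 2005 intake: 0.0766×33.06 + 0.0859×31.14 + 0.1287×34.25 + 0.2414×20.00 + 0.2248×24.60 + 0.2426×31.25 = 27.5561 per 10000.

2012 intake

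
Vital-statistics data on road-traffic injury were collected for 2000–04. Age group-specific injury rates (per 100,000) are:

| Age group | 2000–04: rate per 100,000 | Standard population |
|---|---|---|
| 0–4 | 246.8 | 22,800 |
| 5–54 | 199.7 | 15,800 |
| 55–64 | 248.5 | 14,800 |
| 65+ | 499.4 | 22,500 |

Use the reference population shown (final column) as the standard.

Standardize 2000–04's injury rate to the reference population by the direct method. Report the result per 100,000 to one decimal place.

312.2

Standard total = 75,900; weights = 0.3004, 0.2082, 0.1950, 0.2964.
Standardized rate: 0.3004×246.8 + 0.2082×199.7 + 0.1950×248.5 + 0.2964×499.4 = 312.2082 per 100,000.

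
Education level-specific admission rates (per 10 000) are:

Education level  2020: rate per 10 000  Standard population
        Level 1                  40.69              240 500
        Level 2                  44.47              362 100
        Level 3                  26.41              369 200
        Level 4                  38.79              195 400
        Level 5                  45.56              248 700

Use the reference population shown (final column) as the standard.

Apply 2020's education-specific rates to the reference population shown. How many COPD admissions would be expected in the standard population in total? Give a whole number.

Expected COPD admissions = Σ (standard pop × education-specific rate ÷ 10 000)
= 240 500×40.69/10 000 + 362 100×44.47/10 000 + 369 200×26.41/10 000 + 195 400×38.79/10 000 + 248 700×45.56/10 000
= 978.59 + 1610.26 + 975.06 + 757.96 + 1133.08 = 5454.94.

5455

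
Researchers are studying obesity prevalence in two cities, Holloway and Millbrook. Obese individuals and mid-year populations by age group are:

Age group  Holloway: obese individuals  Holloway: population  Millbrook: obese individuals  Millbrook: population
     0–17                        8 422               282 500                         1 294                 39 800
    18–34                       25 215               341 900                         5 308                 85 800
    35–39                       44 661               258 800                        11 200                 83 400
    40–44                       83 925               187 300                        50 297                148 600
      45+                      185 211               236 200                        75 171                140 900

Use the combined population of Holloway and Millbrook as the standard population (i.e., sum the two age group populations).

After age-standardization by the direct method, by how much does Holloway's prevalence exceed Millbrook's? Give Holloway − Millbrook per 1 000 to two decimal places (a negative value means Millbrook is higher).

82.34

Age-specific rates per 1 000 for Holloway: 29.812, 73.750, 172.570, 448.078, 784.128.
For Millbrook: 32.513, 61.865, 134.293, 338.472, 533.506.
Combined standard total = 1 805 200; weights = 0.1785, 0.2369, 0.1896, 0.1861, 0.2089.
Holloway: 0.1785×29.812 + 0.2369×73.750 + 0.1896×172.570 + 0.1861×448.078 + 0.2089×784.128 = 302.6859 per 1 000.
Millbrook: 0.1785×32.513 + 0.2369×61.865 + 0.1896×134.293 + 0.1861×338.472 + 0.2089×533.506 = 220.3475 per 1 000.
Difference = 302.6859 − 220.3475 = 82.3384.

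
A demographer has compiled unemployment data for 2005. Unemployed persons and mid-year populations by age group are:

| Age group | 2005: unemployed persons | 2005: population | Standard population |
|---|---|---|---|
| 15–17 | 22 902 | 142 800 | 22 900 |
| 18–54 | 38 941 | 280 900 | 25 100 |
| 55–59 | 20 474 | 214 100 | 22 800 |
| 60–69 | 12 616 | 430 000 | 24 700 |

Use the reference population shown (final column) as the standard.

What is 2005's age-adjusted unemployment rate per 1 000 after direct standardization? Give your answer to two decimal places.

Age-specific rates per 1 000 for 2005: 160.378, 138.629, 95.628, 29.340.
Standard total = 95 500; weights = 0.2398, 0.2628, 0.2387, 0.2586.
Standardized rate: 0.2398×160.378 + 0.2628×138.629 + 0.2387×95.628 + 0.2586×29.340 = 105.3117 per 1 000.

105.31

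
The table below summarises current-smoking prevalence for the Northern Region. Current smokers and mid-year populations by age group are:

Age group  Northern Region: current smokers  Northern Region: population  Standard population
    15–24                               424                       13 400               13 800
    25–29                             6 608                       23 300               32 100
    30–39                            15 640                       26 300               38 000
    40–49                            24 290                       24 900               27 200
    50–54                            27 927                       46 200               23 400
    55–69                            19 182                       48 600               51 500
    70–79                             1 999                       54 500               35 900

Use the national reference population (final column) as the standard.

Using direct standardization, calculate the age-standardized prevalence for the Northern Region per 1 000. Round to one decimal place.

425.7

Age-specific rates per 1 000 for the Northern Region: 31.642, 283.605, 594.677, 975.502, 604.481, 394.691, 36.679.
Standard total = 221 900; weights = 0.0622, 0.1447, 0.1712, 0.1226, 0.1055, 0.2321, 0.1618.
Standardized rate: 0.0622×31.642 + 0.1447×283.605 + 0.1712×594.677 + 0.1226×975.502 + 0.1055×604.481 + 0.2321×394.691 + 0.1618×36.679 = 425.6871 per 1 000.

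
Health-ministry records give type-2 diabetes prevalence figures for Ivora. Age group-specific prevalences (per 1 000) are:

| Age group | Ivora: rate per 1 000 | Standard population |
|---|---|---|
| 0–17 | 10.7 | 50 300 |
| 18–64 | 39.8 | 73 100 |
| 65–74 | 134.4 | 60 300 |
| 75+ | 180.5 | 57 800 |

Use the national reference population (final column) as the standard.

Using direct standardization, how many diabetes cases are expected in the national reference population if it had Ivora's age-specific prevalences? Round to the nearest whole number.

21985

Expected diabetes cases = Σ (standard pop × age-specific rate ÷ 1 000)
= 50 300×10.7/1 000 + 73 100×39.8/1 000 + 60 300×134.4/1 000 + 57 800×180.5/1 000
= 538.21 + 2909.38 + 8104.32 + 10432.90 = 21984.81.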